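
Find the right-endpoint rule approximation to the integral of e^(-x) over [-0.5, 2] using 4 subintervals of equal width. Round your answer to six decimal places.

1.089399

Δx = (2 − (-0.5))/4 = 0.625.
Right endpoints: 0.125, 0.75, 1.375, 2.
f(0.125) ≈ 0.882497, f(0.75) ≈ 0.472367, f(1.375) ≈ 0.252840, f(2) ≈ 0.135335.
Sum = Δx · [f(0.125) + f(0.75) + f(1.375) + f(2)].
Sum ≈ 1.089399.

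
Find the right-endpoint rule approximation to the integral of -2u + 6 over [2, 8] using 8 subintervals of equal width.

-28.5

Δu = (8 − 2)/8 = 0.75.
Right endpoints: 2.75, 3.5, 4.25, 5, 5.75, 6.5, 7.25, 8.
f(2.75) = 0.5, f(3.5) = -1, f(4.25) = -2.5, f(5) = -4, f(5.75) = -5.5, f(6.5) = -7, f(7.25) = -8.5, f(8) = -10.
Sum = Δu · [f(2.75) + f(3.5) + f(4.25) + ...].
Sum = -28.5.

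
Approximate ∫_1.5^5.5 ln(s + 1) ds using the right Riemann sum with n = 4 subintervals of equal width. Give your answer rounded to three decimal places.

Δs = (5.5 − 1.5)/4 = 1.
Right endpoints: 2.5, 3.5, 4.5, 5.5.
f(2.5) ≈ 1.253, f(3.5) ≈ 1.504, f(4.5) ≈ 1.705, f(5.5) ≈ 1.872.
Sum = Δs · [f(2.5) + f(3.5) + f(4.5) + f(5.5)].
Sum ≈ 6.333.

6.333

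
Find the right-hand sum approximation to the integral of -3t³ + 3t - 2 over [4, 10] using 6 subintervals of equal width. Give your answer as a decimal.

Δt = (10 − 4)/6 = 1.
Right endpoints: 5, 6, 7, 8, 9, 10.
f(5) = -362, f(6) = -632, f(7) = -1010, f(8) = -1514, f(9) = -2162, f(10) = -2972.
Sum = Δt · [f(5) + f(6) + f(7) + ...].
Sum = -8652.

-8652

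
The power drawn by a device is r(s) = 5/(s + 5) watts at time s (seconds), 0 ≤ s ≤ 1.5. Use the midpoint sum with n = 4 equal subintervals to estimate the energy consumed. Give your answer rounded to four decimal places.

Δs = (1.5 − 0)/4 = 0.375.
Midpoints: 0.1875, 0.5625, 0.9375, 1.3125.
r(0.1875) = 80/83, r(0.5625) = 80/89, r(0.9375) = 16/19, r(1.3125) = 80/101.
Sum = Δs · [r(0.1875) + r(0.5625) + r(0.9375) + r(1.3125)].
Sum ≈ 1.3113.

1.3113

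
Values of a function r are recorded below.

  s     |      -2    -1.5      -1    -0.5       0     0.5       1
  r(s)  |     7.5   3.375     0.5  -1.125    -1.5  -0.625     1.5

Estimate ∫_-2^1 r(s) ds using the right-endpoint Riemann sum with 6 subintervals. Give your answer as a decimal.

1.0625

Δs = 0.5.
Sum = 0.5·[3.375 + 0.5 + (-1.125) + (-1.5) + (-0.625) + 1.5] = 1.0625.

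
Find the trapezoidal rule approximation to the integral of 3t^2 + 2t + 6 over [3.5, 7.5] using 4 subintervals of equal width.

449

Δt = (7.5 − 3.5)/4 = 1.
f(3.5) = 49.75, f(4.5) = 75.75, f(5.5) = 107.75, f(6.5) = 145.75, f(7.5) = 189.75.
T_4 = (Δt/2)·[f(t_0) + 2f(t_1) + 2f(t_2) + 2f(t_3) + f(t_4)].
Sum = 449.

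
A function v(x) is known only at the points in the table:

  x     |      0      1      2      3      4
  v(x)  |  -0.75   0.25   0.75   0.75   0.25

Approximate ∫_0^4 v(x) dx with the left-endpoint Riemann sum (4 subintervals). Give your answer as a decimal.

Δx = 1.
Sum = 1·[(-0.75) + 0.25 + 0.75 + 0.75] = 1.

1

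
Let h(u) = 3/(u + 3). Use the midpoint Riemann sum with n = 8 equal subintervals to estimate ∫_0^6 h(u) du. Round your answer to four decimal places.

Δu = (6 − 0)/8 = 0.75.
Midpoints: 0.375, 1.125, 1.875, 2.625, 3.375, 4.125, 4.875, 5.625.
h(0.375) = 8/9, h(1.125) = 8/11, h(1.875) = 8/13, h(2.625) = 8/15, h(3.375) = 8/17, h(4.125) = 8/19, h(4.875) = 8/21, h(5.625) = 8/23.
Sum = Δu · [h(0.375) + h(1.125) + h(1.875) + ...].
Sum ≈ 3.2890.

3.2890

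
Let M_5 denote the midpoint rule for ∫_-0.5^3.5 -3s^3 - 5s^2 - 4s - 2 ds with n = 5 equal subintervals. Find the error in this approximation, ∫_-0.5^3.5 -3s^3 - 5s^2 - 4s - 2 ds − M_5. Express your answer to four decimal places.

-3.9467

Exact integral: ∫_-0.5^3.5 f(s) ds ≈ -216.166667.
M_5 = -212.22.
Error ≈ -216.166667 − (-212.22) ≈ -3.9467.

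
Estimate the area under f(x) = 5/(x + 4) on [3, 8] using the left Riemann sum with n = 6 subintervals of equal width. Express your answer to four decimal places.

2.8229

Δx = (8 − 3)/6 = 5/6.
Left endpoints: 3, 23/6, 14/3, 5.5, 19/3, 43/6.
f(3) = 5/7, f(23/6) = 30/47, f(14/3) = 15/26, f(5.5) = 10/19, f(19/3) = 15/31, f(43/6) = 30/67.
Sum = Δx · [f(3) + f(23/6) + f(14/3) + ...].
Sum ≈ 2.8229.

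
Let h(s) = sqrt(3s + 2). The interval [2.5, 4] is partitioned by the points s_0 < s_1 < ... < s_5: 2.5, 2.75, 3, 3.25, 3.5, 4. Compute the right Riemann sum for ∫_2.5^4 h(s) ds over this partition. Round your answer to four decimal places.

5.2412

Subinterval widths: 0.25, 0.25, 0.25, 0.25, 0.5.
Right endpoints: 2.75, 3, 3.25, 3.5, 4.
h(2.75) ≈ 3.2016, h(3) ≈ 3.3166, h(3.25) ≈ 3.4278, h(3.5) ≈ 3.5355, h(4) ≈ 3.7417.
Sum = Σ Δs_i · h(s_i).
Sum ≈ 5.2412.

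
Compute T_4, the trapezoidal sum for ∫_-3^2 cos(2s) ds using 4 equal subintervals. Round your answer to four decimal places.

-0.2152

Δs = (2 − (-3))/4 = 1.25.
f(-3) ≈ 0.9602, f(-1.75) ≈ -0.9365, f(-0.5) ≈ 0.5403, f(0.75) ≈ 0.0707, f(2) ≈ -0.6536.
T_4 = (Δs/2)·[f(s_0) + 2f(s_1) + 2f(s_2) + 2f(s_3) + f(s_4)].
Sum ≈ -0.2152.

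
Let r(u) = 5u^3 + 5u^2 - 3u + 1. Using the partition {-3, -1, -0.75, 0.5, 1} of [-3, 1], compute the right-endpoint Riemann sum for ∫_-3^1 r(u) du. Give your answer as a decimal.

14.70703125

Subinterval widths: 2, 0.25, 1.25, 0.5.
Right endpoints: -1, -0.75, 0.5, 1.
r(-1) = 4, r(-0.75) = 3.953125, r(0.5) = 1.375, r(1) = 8.
Sum = Σ Δu_i · r(u_i).
Sum = 14.70703125.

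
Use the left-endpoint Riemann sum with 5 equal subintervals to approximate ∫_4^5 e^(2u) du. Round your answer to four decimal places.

Δu = (5 − 4)/5 = 0.2.
Left endpoints: 4, 4.2, 4.4, 4.6, 4.8.
f(4) ≈ 2980.9580, f(4.2) ≈ 4447.0667, f(4.4) ≈ 6634.2440, f(4.6) ≈ 9897.1291, f(4.8) ≈ 14764.7816.
Sum = Δu · [f(4) + f(4.2) + f(4.4) + f(4.6) + f(4.8)].
Sum ≈ 7744.8359.

7744.8359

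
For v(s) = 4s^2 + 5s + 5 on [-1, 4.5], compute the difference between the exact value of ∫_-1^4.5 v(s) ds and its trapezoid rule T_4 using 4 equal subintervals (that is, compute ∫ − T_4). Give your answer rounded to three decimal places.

-6.932

Exact integral: ∫_-1^4.5 v(s) ds ≈ 198.45833.
T_4 = 205.390625.
Error ≈ 198.45833 − 205.390625 ≈ -6.932.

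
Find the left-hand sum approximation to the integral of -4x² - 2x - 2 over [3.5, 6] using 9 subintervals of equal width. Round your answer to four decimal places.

Δx = (6 − 3.5)/9 = 5/18.
Left endpoints: 3.5, 34/9, 73/18, 13/3, 83/18, 44/9, 31/6, 49/9, 103/18.
f(3.5) = -58, f(34/9) = -5398/81, f(73/18) = -6148/81, f(13/3) = -772/9, f(83/18) = -7798/81, f(44/9) = -8698/81, f(31/6) = -1072/9, f(49/9) = -10648/81, f(103/18) = -11698/81.
Sum = Δx · [f(3.5) + f(34/9) + f(73/18) + ...].
Sum ≈ -245.8230.

-245.8230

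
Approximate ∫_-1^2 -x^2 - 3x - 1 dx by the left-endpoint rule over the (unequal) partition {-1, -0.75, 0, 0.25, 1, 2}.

Subinterval widths: 0.25, 0.75, 0.25, 0.75, 1.
Left endpoints: -1, -0.75, 0, 0.25, 1.
f(-1) = 1, f(-0.75) = 0.6875, f(0) = -1, f(0.25) = -1.8125, f(1) = -5.
Sum = Σ Δx_i · f(x_i).
Sum = -5.84375.

-5.84375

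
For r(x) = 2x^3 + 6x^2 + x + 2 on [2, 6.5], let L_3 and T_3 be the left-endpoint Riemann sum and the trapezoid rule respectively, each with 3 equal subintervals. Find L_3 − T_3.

L_3 = 923.625.
T_3 = 1499.0625.
L_3 − T_3 = -575.4375.

-575.4375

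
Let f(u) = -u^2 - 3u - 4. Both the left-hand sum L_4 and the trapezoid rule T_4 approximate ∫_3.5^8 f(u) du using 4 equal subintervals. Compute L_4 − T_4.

36.703125

L_4 = -216.24609375.
T_4 = -252.94921875.
L_4 − T_4 = 36.703125.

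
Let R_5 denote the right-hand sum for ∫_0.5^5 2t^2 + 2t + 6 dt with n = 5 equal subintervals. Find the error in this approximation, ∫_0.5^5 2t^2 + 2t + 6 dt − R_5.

Exact integral: ∫_0.5^5 f(t) dt = 135.
R_5 = 162.54.
Error = 135 − 162.54 = -27.54.

-27.54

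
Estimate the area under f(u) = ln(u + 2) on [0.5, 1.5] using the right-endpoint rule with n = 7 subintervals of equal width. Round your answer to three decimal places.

Δu = (1.5 − 0.5)/7 = 1/7.
Right endpoints: 9/14, 11/14, 13/14, 15/14, 17/14, 19/14, 1.5.
f(9/14) ≈ 0.972, f(11/14) ≈ 1.025, f(13/14) ≈ 1.075, f(15/14) ≈ 1.122, f(17/14) ≈ 1.168, f(19/14) ≈ 1.211, f(1.5) ≈ 1.253.
Sum = Δu · [f(9/14) + f(11/14) + f(13/14) + ...].
Sum ≈ 1.118.

1.118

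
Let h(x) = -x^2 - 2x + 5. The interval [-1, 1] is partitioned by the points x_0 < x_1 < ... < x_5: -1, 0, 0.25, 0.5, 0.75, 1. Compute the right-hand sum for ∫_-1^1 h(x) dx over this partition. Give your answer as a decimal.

8.28125

Subinterval widths: 1, 0.25, 0.25, 0.25, 0.25.
Right endpoints: 0, 0.25, 0.5, 0.75, 1.
h(0) = 5, h(0.25) = 4.4375, h(0.5) = 3.75, h(0.75) = 2.9375, h(1) = 2.
Sum = Σ Δx_i · h(x_i).
Sum = 8.28125.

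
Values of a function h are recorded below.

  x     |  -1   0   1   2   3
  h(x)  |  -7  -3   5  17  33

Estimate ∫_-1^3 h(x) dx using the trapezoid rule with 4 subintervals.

32

Δx = 1.
T_4 = (1/2)·[(-7) + 2·(-3) + 2·5 + 2·17 + 33] = 32.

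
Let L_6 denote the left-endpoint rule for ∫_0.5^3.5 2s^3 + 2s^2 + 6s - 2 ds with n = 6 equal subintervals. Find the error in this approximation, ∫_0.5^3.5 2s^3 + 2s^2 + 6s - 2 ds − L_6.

Exact integral: ∫_0.5^3.5 f(s) ds = 133.5.
L_6 = 103.375.
Error = 133.5 − 103.375 = 30.125.

30.125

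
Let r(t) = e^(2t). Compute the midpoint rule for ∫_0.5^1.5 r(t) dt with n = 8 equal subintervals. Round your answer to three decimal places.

8.661

Δt = (1.5 − 0.5)/8 = 0.125.
Midpoints: 0.5625, 0.6875, 0.8125, 0.9375, 1.0625, 1.1875, 1.3125, 1.4375.
r(0.5625) ≈ 3.080, r(0.6875) ≈ 3.955, r(0.8125) ≈ 5.078, r(0.9375) ≈ 6.521, r(1.0625) ≈ 8.373, r(1.1875) ≈ 10.751, r(1.3125) ≈ 13.805, r(1.4375) ≈ 17.725.
Sum = Δt · [r(0.5625) + r(0.6875) + r(0.8125) + ...].
Sum ≈ 8.661.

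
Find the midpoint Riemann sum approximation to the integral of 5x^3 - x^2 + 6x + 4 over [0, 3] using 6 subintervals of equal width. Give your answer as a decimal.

129.90625

Δx = (3 − 0)/6 = 0.5.
Midpoints: 0.25, 0.75, 1.25, 1.75, 2.25, 2.75.
f(0.25) = 5.515625, f(0.75) = 10.046875, f(1.25) = 19.703125, f(1.75) = 38.234375, f(2.25) = 69.390625, f(2.75) = 116.921875.
Sum = Δx · [f(0.25) + f(0.75) + f(1.25) + ...].
Sum = 129.90625.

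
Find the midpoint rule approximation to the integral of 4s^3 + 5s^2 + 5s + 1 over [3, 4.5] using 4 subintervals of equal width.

Δs = (4.5 − 3)/4 = 0.375.
Midpoints: 3.1875, 3.5625, 3.9375, 4.3125.
f(3.1875) = 202015/1024, f(3.5625) = 269437/1024, f(3.9375) = 350611/1024, f(4.3125) = 446833/1024.
Sum = Δs · [f(3.1875) + f(3.5625) + f(3.9375) + f(4.3125)].
Sum = 464.68359375.

464.68359375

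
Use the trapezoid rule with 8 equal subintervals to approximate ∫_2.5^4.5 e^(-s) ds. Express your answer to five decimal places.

0.07135

Δs = (4.5 − 2.5)/8 = 0.25.
f(2.5) ≈ 0.08208, f(2.75) ≈ 0.06393, f(3) ≈ 0.04979, f(3.25) ≈ 0.03877, f(3.5) ≈ 0.03020, f(3.75) ≈ 0.02352, f(4) ≈ 0.01832, f(4.25) ≈ 0.01426, f(4.5) ≈ 0.01111.
T_8 = (Δs/2)·[f(s_0) + 2f(s_1) + ... + 2f(s_{7}) + f(s_8)].
Sum ≈ 0.07135.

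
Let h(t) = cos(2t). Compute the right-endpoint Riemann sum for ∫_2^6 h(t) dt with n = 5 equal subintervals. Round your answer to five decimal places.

0.68456

Δt = (6 − 2)/5 = 0.8.
Right endpoints: 2.8, 3.6, 4.4, 5.2, 6.
h(2.8) ≈ 0.77557, h(3.6) ≈ 0.60835, h(4.4) ≈ -0.81109, h(5.2) ≈ -0.56098, h(6) ≈ 0.84385.
Sum = Δt · [h(2.8) + h(3.6) + h(4.4) + h(5.2) + h(6)].
Sum ≈ 0.68456.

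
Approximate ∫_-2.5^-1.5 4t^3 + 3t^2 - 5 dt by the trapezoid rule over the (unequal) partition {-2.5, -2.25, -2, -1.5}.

Subinterval widths: 0.25, 0.25, 0.5.
f(-2.5) = -48.75, f(-2.25) = -35.375, f(-2) = -25, f(-1.5) = -11.75.
On each subinterval the trapezoid contributes (Δt_i/2)·[f(t_{i-1}) + f(t_i)].
Sum = -27.25.

-27.25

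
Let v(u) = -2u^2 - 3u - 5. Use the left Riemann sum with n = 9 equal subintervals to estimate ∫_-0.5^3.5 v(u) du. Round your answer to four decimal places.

Δu = (3.5 − (-0.5))/9 = 4/9.
Left endpoints: -0.5, -1/18, 7/18, 5/6, 23/18, 31/18, 13/6, 47/18, 55/18.
v(-0.5) = -4, v(-1/18) = -392/81, v(7/18) = -524/81, v(5/6) = -80/9, v(23/18) = -980/81, v(31/18) = -1304/81, v(13/6) = -188/9, v(47/18) = -2144/81, v(55/18) = -2660/81.
Sum = Δu · [v(-0.5) + v(-1/18) + v(7/18) + ...].
Sum ≈ -58.9300.

-58.9300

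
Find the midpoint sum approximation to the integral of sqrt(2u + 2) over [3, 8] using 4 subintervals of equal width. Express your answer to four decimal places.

Δu = (8 − 3)/4 = 1.25.
Midpoints: 3.625, 4.875, 6.125, 7.375.
f(3.625) ≈ 3.0414, f(4.875) ≈ 3.4278, f(6.125) ≈ 3.7749, f(7.375) ≈ 4.0927.
Sum = Δu · [f(3.625) + f(4.875) + f(6.125) + f(7.375)].
Sum ≈ 17.9210.

17.9210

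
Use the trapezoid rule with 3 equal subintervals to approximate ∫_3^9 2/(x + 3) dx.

Δx = (9 − 3)/3 = 2.
f(3) = 1/3, f(5) = 0.25, f(7) = 0.2, f(9) = 1/6.
T_3 = (Δx/2)·[f(x_0) + 2f(x_1) + 2f(x_2) + f(x_3)].
Sum = 1.4.

1.4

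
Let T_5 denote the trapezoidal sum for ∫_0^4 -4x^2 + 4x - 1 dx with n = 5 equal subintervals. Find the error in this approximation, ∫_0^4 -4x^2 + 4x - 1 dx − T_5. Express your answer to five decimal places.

1.70667

Exact integral: ∫_0^4 f(x) dx ≈ -57.3333333.
T_5 = -59.04.
Error ≈ -57.3333333 − (-59.04) ≈ 1.70667.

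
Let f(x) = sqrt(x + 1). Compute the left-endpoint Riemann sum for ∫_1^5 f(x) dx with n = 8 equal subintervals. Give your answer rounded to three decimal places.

7.650

Δx = (5 − 1)/8 = 0.5.
Left endpoints: 1, 1.5, 2, 2.5, 3, 3.5, 4, 4.5.
f(1) ≈ 1.414, f(1.5) ≈ 1.581, f(2) ≈ 1.732, f(2.5) ≈ 1.871, f(3) ≈ 2.000, f(3.5) ≈ 2.121, f(4) ≈ 2.236, f(4.5) ≈ 2.345.
Sum = Δx · [f(1) + f(1.5) + f(2) + ...].
Sum ≈ 7.650.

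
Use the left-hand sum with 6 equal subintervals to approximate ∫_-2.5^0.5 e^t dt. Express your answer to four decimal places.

Δt = (0.5 − (-2.5))/6 = 0.5.
Left endpoints: -2.5, -2, -1.5, -1, -0.5, 0.
f(-2.5) ≈ 0.0821, f(-2) ≈ 0.1353, f(-1.5) ≈ 0.2231, f(-1) ≈ 0.3679, f(-0.5) ≈ 0.6065, f(0) ≈ 1.0000.
Sum = Δt · [f(-2.5) + f(-2) + f(-1.5) + ...].
Sum ≈ 1.2075.

1.2075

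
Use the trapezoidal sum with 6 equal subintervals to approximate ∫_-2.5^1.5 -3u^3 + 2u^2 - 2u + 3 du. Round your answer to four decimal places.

56.0926

Δu = (1.5 − (-2.5))/6 = 2/3.
f(-2.5) = 67.375, f(-11/6) = 31.875, f(-7/6) = 923/72, f(-0.5) = 4.875, f(1/6) = 65/24, f(5/6) = 71/72, f(1.5) = -5.625.
T_6 = (Δu/2)·[f(u_0) + 2f(u_1) + ... + 2f(u_{5}) + f(u_6)].
Sum ≈ 56.0926.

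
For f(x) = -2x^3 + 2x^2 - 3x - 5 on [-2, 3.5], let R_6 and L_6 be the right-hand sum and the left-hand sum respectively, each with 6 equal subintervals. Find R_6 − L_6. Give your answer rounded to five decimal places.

-93.27083

R_6 ≈ -121.5506366.
L_6 ≈ -28.2798032.
R_6 − L_6 ≈ -93.27083.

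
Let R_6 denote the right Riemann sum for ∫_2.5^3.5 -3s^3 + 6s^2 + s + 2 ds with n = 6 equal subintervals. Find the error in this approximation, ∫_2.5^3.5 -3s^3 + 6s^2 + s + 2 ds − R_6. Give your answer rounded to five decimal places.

Exact integral: ∫_2.5^3.5 f(s) ds = -23.75.
R_6 ≈ -27.5763889.
Error ≈ -23.75 − (-27.5763889) ≈ 3.82639.

3.82639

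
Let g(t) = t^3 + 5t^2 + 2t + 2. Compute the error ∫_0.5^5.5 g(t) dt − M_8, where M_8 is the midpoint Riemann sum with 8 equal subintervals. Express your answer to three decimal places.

Exact integral: ∫_0.5^5.5 g(t) dt ≈ 545.83333.
M_8 = 543.5546875.
Error ≈ 545.83333 − 543.5546875 ≈ 2.279.

2.279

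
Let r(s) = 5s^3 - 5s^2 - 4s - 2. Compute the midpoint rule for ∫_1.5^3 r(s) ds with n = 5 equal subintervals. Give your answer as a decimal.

Δs = (3 − 1.5)/5 = 0.3.
Midpoints: 1.65, 1.95, 2.25, 2.55, 2.85.
r(1.65) = 0.248125, r(1.95) = 8.261875, r(2.25) = 20.640625, r(2.55) = 38.194375, r(2.85) = 61.733125.
Sum = Δs · [r(1.65) + r(1.95) + r(2.25) + r(2.55) + r(2.85)].
Sum = 38.7234375.

38.7234375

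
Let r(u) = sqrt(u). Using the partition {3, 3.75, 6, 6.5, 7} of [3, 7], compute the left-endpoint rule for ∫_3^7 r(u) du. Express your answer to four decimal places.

8.1556

Subinterval widths: 0.75, 2.25, 0.5, 0.5.
Left endpoints: 3, 3.75, 6, 6.5.
r(3) ≈ 1.7321, r(3.75) ≈ 1.9365, r(6) ≈ 2.4495, r(6.5) ≈ 2.5495.
Sum = Σ Δu_i · r(u_i).
Sum ≈ 8.1556.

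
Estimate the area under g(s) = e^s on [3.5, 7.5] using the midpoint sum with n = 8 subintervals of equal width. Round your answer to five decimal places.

1756.57207

Δs = (7.5 − 3.5)/8 = 0.5.
Midpoints: 3.75, 4.25, 4.75, 5.25, 5.75, 6.25, 6.75, 7.25.
g(3.75) ≈ 42.52108, g(4.25) ≈ 70.10541, g(4.75) ≈ 115.58428, g(5.25) ≈ 190.56627, g(5.75) ≈ 314.19066, g(6.25) ≈ 518.01282, g(6.75) ≈ 854.05876, g(7.25) ≈ 1408.10485.
Sum = Δs · [g(3.75) + g(4.25) + g(4.75) + ...].
Sum ≈ 1756.57207.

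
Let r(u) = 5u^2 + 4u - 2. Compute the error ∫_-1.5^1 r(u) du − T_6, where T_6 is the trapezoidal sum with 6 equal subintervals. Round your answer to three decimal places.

Exact integral: ∫_-1.5^1 r(u) du ≈ -0.20833.
T_6 ≈ 0.15336.
Error ≈ -0.20833 − 0.15336 ≈ -0.362.

-0.362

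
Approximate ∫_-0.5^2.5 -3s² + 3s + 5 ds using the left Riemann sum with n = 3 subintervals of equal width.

Δs = (2.5 − (-0.5))/3 = 1.
Left endpoints: -0.5, 0.5, 1.5.
f(-0.5) = 2.75, f(0.5) = 5.75, f(1.5) = 2.75.
Sum = Δs · [f(-0.5) + f(0.5) + f(1.5)].
Sum = 11.25.

11.25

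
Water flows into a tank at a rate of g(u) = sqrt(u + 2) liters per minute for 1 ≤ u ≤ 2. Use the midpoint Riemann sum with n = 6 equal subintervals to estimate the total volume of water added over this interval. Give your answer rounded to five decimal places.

Δu = (2 − 1)/6 = 1/6.
Midpoints: 13/12, 1.25, 17/12, 19/12, 1.75, 23/12.
g(13/12) ≈ 1.75594, g(1.25) ≈ 1.80278, g(17/12) ≈ 1.84842, g(19/12) ≈ 1.89297, g(1.75) ≈ 1.93649, g(23/12) ≈ 1.97906.
Sum = Δu · [g(13/12) + g(1.25) + g(17/12) + ...].
Sum ≈ 1.86928.

1.86928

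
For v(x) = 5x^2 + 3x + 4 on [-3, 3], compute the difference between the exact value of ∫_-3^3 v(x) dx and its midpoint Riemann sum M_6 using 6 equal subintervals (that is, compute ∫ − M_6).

Exact integral: ∫_-3^3 v(x) dx = 114.
M_6 = 111.5.
Error = 114 − 111.5 = 2.5.

2.5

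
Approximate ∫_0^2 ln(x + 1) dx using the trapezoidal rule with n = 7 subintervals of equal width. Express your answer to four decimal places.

1.2913

Δx = (2 − 0)/7 = 2/7.
f(0) ≈ 0.0000, f(2/7) ≈ 0.2513, f(4/7) ≈ 0.4520, f(6/7) ≈ 0.6190, f(8/7) ≈ 0.7621, f(10/7) ≈ 0.8873, f(12/7) ≈ 0.9985, f(2) ≈ 1.0986.
T_7 = (Δx/2)·[f(x_0) + 2f(x_1) + ... + 2f(x_{6}) + f(x_7)].
Sum ≈ 1.2913.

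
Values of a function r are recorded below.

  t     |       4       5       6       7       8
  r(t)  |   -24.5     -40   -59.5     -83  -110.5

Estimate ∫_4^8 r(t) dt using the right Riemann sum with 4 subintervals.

Δt = 1.
Sum = 1·[(-40) + (-59.5) + (-83) + (-110.5)] = -293.

-293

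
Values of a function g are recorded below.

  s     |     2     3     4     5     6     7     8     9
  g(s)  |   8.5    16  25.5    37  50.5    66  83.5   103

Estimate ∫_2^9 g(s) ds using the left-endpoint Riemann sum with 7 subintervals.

Δs = 1.
Sum = 1·[8.5 + 16 + 25.5 + 37 + 50.5 + 66 + 83.5] = 287.

287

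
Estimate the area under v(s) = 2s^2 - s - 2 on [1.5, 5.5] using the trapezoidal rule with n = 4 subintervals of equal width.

Δs = (5.5 − 1.5)/4 = 1.
v(1.5) = 1, v(2.5) = 8, v(3.5) = 19, v(4.5) = 34, v(5.5) = 53.
T_4 = (Δs/2)·[v(s_0) + 2v(s_1) + 2v(s_2) + 2v(s_3) + v(s_4)].
Sum = 88.

88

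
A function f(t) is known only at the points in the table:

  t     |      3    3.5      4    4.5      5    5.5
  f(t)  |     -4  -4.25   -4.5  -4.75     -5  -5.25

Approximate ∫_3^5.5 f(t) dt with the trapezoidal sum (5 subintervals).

Δt = 0.5.
T_5 = (0.5/2)·[(-4) + 2·(-4.25) + 2·(-4.5) + 2·(-4.75) + 2·(-5) + (-5.25)] = -11.5625.

-11.5625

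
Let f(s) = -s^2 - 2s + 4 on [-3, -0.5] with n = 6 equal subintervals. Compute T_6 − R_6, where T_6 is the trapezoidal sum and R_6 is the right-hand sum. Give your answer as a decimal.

-0.78125

T_6 ≈ 9.719329.
R_6 ≈ 10.500579.
T_6 − R_6 = -0.78125.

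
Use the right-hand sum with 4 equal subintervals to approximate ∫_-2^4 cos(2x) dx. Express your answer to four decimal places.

0.3935

Δx = (4 − (-2))/4 = 1.5.
Right endpoints: -0.5, 1, 2.5, 4.
f(-0.5) ≈ 0.5403, f(1) ≈ -0.4161, f(2.5) ≈ 0.2837, f(4) ≈ -0.1455.
Sum = Δx · [f(-0.5) + f(1) + f(2.5) + f(4)].
Sum ≈ 0.3935.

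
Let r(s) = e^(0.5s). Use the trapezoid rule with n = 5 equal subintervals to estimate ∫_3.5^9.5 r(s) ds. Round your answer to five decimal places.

Δs = (9.5 − 3.5)/5 = 1.2.
r(3.5) ≈ 5.75460, r(4.7) ≈ 10.48557, r(5.9) ≈ 19.10595, r(7.1) ≈ 34.81332, r(8.3) ≈ 63.43400, r(9.5) ≈ 115.58428.
T_5 = (Δs/2)·[r(s_0) + 2r(s_1) + ... + 2r(s_{4}) + r(s_5)].
Sum ≈ 226.20994.

226.20994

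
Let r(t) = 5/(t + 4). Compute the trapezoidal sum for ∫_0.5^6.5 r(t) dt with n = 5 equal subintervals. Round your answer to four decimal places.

Δt = (6.5 − 0.5)/5 = 1.2.
r(0.5) = 10/9, r(1.7) = 50/57, r(2.9) = 50/69, r(4.1) = 50/81, r(5.3) = 50/93, r(6.5) = 10/21.
T_5 = (Δt/2)·[r(t_0) + 2r(t_1) + ... + 2r(t_{4}) + r(t_5)].
Sum ≈ 4.2605.

4.2605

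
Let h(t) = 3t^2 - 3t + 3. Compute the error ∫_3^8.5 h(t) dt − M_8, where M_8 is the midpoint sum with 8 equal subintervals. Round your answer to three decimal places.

0.650

Exact integral: ∫_3^8.5 h(t) dt = 508.75.
M_8 ≈ 508.10010.
Error ≈ 508.75 − 508.10010 ≈ 0.650.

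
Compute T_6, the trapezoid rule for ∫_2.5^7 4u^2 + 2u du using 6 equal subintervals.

480.9375

Δu = (7 − 2.5)/6 = 0.75.
f(2.5) = 30, f(3.25) = 48.75, f(4) = 72, f(4.75) = 99.75, f(5.5) = 132, f(6.25) = 168.75, f(7) = 210.
T_6 = (Δu/2)·[f(u_0) + 2f(u_1) + ... + 2f(u_{5}) + f(u_6)].
Sum = 480.9375.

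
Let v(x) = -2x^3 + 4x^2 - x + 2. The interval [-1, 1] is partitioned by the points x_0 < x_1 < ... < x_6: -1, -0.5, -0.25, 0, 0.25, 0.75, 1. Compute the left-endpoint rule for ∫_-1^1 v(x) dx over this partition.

8.21875

Subinterval widths: 0.5, 0.25, 0.25, 0.25, 0.5, 0.25.
Left endpoints: -1, -0.5, -0.25, 0, 0.25, 0.75.
v(-1) = 9, v(-0.5) = 3.75, v(-0.25) = 2.53125, v(0) = 2, v(0.25) = 1.96875, v(0.75) = 2.65625.
Sum = Σ Δx_i · v(x_i).
Sum = 8.21875.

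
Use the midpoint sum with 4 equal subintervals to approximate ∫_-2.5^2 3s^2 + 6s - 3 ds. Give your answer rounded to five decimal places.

1.95117

Δs = (2 − (-2.5))/4 = 1.125.
Midpoints: -1.9375, -0.8125, 0.3125, 1.4375.
f(-1.9375) = -3.36328125, f(-0.8125) = -5.89453125, f(0.3125) = -0.83203125, f(1.4375) = 11.82421875.
Sum = Δs · [f(-1.9375) + f(-0.8125) + f(0.3125) + f(1.4375)].
Sum ≈ 1.95117.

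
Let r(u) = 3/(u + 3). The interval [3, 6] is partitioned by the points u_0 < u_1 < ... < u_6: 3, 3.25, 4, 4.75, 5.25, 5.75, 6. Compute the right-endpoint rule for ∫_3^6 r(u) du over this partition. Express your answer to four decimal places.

1.1683

Subinterval widths: 0.25, 0.75, 0.75, 0.5, 0.5, 0.25.
Right endpoints: 3.25, 4, 4.75, 5.25, 5.75, 6.
r(3.25) = 0.48, r(4) = 3/7, r(4.75) = 12/31, r(5.25) = 4/11, r(5.75) = 12/35, r(6) = 1/3.
Sum = Σ Δu_i · r(u_i).
Sum ≈ 1.1683.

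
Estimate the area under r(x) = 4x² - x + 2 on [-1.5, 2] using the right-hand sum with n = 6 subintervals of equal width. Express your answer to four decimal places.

23.1065

Δx = (2 − (-1.5))/6 = 7/12.
Right endpoints: -11/12, -1/3, 0.25, 5/6, 17/12, 2.
r(-11/12) = 113/18, r(-1/3) = 25/9, r(0.25) = 2, r(5/6) = 71/18, r(17/12) = 155/18, r(2) = 16.
Sum = Δx · [r(-11/12) + r(-1/3) + r(0.25) + ...].
Sum ≈ 23.1065.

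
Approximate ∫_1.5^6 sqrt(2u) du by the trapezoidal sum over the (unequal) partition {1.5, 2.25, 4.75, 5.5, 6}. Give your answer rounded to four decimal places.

12.0442

Subinterval widths: 0.75, 2.5, 0.75, 0.5.
f(1.5) ≈ 1.7321, f(2.25) ≈ 2.1213, f(4.75) ≈ 3.0822, f(5.5) ≈ 3.3166, f(6) ≈ 3.4641.
On each subinterval the trapezoid contributes (Δu_i/2)·[f(u_{i-1}) + f(u_i)].
Sum ≈ 12.0442.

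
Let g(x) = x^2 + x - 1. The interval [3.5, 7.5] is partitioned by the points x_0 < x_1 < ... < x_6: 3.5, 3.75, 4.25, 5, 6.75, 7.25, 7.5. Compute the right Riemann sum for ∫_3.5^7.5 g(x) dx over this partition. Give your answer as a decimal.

Subinterval widths: 0.25, 0.5, 0.75, 1.75, 0.5, 0.25.
Right endpoints: 3.75, 4.25, 5, 6.75, 7.25, 7.5.
g(3.75) = 16.8125, g(4.25) = 21.3125, g(5) = 29, g(6.75) = 51.3125, g(7.25) = 58.8125, g(7.5) = 62.75.
Sum = Σ Δx_i · g(x_i).
Sum = 171.5.

171.5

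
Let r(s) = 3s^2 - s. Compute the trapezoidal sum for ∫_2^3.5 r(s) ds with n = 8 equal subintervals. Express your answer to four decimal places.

Δs = (3.5 − 2)/8 = 0.1875.
r(2) = 10, r(2.1875) = 12.16796875, r(2.375) = 14.546875, r(2.5625) = 17.13671875, r(2.75) = 19.9375, r(2.9375) = 22.94921875, r(3.125) = 26.171875, r(3.3125) = 29.60546875, r(3.5) = 33.25.
T_8 = (Δs/2)·[r(s_0) + 2r(s_1) + ... + 2r(s_{7}) + r(s_8)].
Sum ≈ 30.7764.

30.7764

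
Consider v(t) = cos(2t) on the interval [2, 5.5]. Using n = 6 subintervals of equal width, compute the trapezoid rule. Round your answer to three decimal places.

-0.107

Δt = (5.5 − 2)/6 = 7/12.
v(2) ≈ -0.654, v(31/12) ≈ 0.439, v(19/6) ≈ 0.999, v(3.75) ≈ 0.347, v(13/3) ≈ -0.726, v(59/12) ≈ -0.918, v(5.5) ≈ 0.004.
T_6 = (Δt/2)·[v(t_0) + 2v(t_1) + ... + 2v(t_{5}) + v(t_6)].
Sum ≈ -0.107.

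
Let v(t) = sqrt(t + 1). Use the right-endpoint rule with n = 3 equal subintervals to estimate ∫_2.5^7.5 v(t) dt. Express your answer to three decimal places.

Δt = (7.5 − 2.5)/3 = 5/3.
Right endpoints: 25/6, 35/6, 7.5.
v(25/6) ≈ 2.273, v(35/6) ≈ 2.614, v(7.5) ≈ 2.915.
Sum = Δt · [v(25/6) + v(35/6) + v(7.5)].
Sum ≈ 13.004.

13.004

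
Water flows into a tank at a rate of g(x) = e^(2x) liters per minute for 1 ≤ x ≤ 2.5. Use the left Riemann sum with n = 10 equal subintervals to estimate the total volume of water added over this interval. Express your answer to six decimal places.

60.463293

Δx = (2.5 − 1)/10 = 0.15.
Left endpoints: 1, 1.15, 1.3, 1.45, 1.6, 1.75, 1.9, 2.05, 2.2, 2.35.
g(1) ≈ 7.389056, g(1.15) ≈ 9.974182, g(1.3) ≈ 13.463738, g(1.45) ≈ 18.174145, g(1.6) ≈ 24.532530, g(1.75) ≈ 33.115452, g(1.9) ≈ 44.701184, g(2.05) ≈ 60.340288, g(2.2) ≈ 81.450869, g(2.35) ≈ 109.947172.
Sum = Δx · [g(1) + g(1.15) + g(1.3) + ...].
Sum ≈ 60.463293.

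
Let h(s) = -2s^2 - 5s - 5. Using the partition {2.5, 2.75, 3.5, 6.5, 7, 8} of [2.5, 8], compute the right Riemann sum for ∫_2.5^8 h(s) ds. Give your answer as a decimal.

-651.71875

Subinterval widths: 0.25, 0.75, 3, 0.5, 1.
Right endpoints: 2.75, 3.5, 6.5, 7, 8.
h(2.75) = -33.875, h(3.5) = -47, h(6.5) = -122, h(7) = -138, h(8) = -173.
Sum = Σ Δs_i · h(s_i).
Sum = -651.71875.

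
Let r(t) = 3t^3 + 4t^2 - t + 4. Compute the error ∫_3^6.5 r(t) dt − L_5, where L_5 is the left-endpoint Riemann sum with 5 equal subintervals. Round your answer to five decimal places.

291.96854

Exact integral: ∫_3^6.5 r(t) dt ≈ 1605.5885417.
L_5 = 1313.62.
Error ≈ 1605.5885417 − 1313.62 ≈ 291.96854.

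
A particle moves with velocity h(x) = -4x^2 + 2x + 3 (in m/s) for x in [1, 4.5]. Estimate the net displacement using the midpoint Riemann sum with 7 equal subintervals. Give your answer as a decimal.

Δx = (4.5 − 1)/7 = 0.5.
Midpoints: 1.25, 1.75, 2.25, 2.75, 3.25, 3.75, 4.25.
h(1.25) = -0.75, h(1.75) = -5.75, h(2.25) = -12.75, h(2.75) = -21.75, h(3.25) = -32.75, h(3.75) = -45.75, h(4.25) = -60.75.
Sum = Δx · [h(1.25) + h(1.75) + h(2.25) + ...].
Sum = -90.125.

-90.125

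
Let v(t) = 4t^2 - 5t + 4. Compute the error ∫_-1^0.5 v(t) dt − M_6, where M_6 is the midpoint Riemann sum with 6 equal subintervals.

0.03125

Exact integral: ∫_-1^0.5 v(t) dt = 9.375.
M_6 = 9.34375.
Error = 9.375 − 9.34375 = 0.03125.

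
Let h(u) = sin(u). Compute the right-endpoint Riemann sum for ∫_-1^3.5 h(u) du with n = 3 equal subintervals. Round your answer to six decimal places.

Δu = (3.5 − (-1))/3 = 1.5.
Right endpoints: 0.5, 2, 3.5.
h(0.5) ≈ 0.479426, h(2) ≈ 0.909297, h(3.5) ≈ -0.350783.
Sum = Δu · [h(0.5) + h(2) + h(3.5)].
Sum ≈ 1.556910.

1.556910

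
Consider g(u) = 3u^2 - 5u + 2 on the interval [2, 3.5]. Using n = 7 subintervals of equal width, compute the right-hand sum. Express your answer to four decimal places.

19.1327

Δu = (3.5 − 2)/7 = 3/14.
Right endpoints: 31/14, 17/7, 37/14, 20/7, 43/14, 23/7, 3.5.
g(31/14) = 1105/196, g(17/7) = 370/49, g(37/14) = 1909/196, g(20/7) = 598/49, g(43/14) = 2929/196, g(23/7) = 880/49, g(3.5) = 21.25.
Sum = Δu · [g(31/14) + g(17/7) + g(37/14) + ...].
Sum ≈ 19.1327.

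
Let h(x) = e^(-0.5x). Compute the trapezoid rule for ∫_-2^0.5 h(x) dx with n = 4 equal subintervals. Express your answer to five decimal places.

3.91048

Δx = (0.5 − (-2))/4 = 0.625.
h(-2) ≈ 2.71828, h(-1.375) ≈ 1.98874, h(-0.75) ≈ 1.45499, h(-0.125) ≈ 1.06449, h(0.5) ≈ 0.77880.
T_4 = (Δx/2)·[h(x_0) + 2h(x_1) + 2h(x_2) + 2h(x_3) + h(x_4)].
Sum ≈ 3.91048.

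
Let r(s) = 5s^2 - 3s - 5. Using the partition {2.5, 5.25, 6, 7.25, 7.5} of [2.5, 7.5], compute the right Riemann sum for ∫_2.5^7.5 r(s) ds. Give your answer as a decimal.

Subinterval widths: 2.75, 0.75, 1.25, 0.25.
Right endpoints: 5.25, 6, 7.25, 7.5.
r(5.25) = 117.0625, r(6) = 157, r(7.25) = 236.0625, r(7.5) = 253.75.
Sum = Σ Δs_i · r(s_i).
Sum = 798.1875.

798.1875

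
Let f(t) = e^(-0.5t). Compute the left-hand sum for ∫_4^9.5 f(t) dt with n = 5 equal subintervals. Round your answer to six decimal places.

Δt = (9.5 − 4)/5 = 1.1.
Left endpoints: 4, 5.1, 6.2, 7.3, 8.4.
f(4) ≈ 0.135335, f(5.1) ≈ 0.078082, f(6.2) ≈ 0.045049, f(7.3) ≈ 0.025991, f(8.4) ≈ 0.014996.
Sum = Δt · [f(4) + f(5.1) + f(6.2) + f(7.3) + f(8.4)].
Sum ≈ 0.329398.

0.329398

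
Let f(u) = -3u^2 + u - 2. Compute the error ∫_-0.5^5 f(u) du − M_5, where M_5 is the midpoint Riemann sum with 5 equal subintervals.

Exact integral: ∫_-0.5^5 f(u) du = -123.75.
M_5 = -122.08625.
Error = -123.75 − (-122.08625) = -1.66375.

-1.66375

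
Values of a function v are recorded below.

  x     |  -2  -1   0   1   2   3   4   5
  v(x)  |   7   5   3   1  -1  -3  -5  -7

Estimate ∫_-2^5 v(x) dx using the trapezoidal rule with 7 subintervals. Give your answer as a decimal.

0

Δx = 1.
T_7 = (1/2)·[7 + 2·5 + 2·3 + 2·1 + 2·(-1) + 2·(-3) + 2·(-5) + (-7)] = 0.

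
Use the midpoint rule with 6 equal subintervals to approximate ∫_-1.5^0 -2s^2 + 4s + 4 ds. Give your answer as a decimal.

-0.734375

Δs = (0 − (-1.5))/6 = 0.25.
Midpoints: -1.375, -1.125, -0.875, -0.625, -0.375, -0.125.
f(-1.375) = -5.28125, f(-1.125) = -3.03125, f(-0.875) = -1.03125, f(-0.625) = 0.71875, f(-0.375) = 2.21875, f(-0.125) = 3.46875.
Sum = Δs · [f(-1.375) + f(-1.125) + f(-0.875) + ...].
Sum = -0.734375.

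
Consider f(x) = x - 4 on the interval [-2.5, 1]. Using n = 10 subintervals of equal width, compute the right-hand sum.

Δx = (1 − (-2.5))/10 = 0.35.
Right endpoints: -2.15, -1.8, -1.45, -1.1, -0.75, -0.4, -0.05, 0.3, 0.65, 1.
f(-2.15) = -6.15, f(-1.8) = -5.8, f(-1.45) = -5.45, f(-1.1) = -5.1, f(-0.75) = -4.75, f(-0.4) = -4.4, f(-0.05) = -4.05, f(0.3) = -3.7, f(0.65) = -3.35, f(1) = -3.
Sum = Δx · [f(-2.15) + f(-1.8) + f(-1.45) + ...].
Sum = -16.0125.

-16.0125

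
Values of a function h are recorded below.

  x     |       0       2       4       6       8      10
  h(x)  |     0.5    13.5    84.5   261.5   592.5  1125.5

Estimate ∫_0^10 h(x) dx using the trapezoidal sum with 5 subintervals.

Δx = 2.
T_5 = (2/2)·[0.5 + 2·13.5 + 2·84.5 + 2·261.5 + 2·592.5 + 1125.5] = 3030.

3030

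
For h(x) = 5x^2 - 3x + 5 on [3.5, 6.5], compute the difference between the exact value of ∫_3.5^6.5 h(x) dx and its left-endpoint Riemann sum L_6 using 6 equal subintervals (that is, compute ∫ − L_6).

34.625

Exact integral: ∫_3.5^6.5 h(x) dx = 356.25.
L_6 = 321.625.
Error = 356.25 − 321.625 = 34.625.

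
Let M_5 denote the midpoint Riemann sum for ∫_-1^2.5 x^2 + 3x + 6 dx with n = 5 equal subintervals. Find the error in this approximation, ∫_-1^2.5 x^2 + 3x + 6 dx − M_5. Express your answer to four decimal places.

0.1429

Exact integral: ∫_-1^2.5 f(x) dx ≈ 34.416667.
M_5 = 34.27375.
Error ≈ 34.416667 − 34.27375 ≈ 0.1429.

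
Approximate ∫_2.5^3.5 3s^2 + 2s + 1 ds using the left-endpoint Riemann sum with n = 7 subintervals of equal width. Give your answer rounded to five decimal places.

Δs = (3.5 − 2.5)/7 = 1/7.
Left endpoints: 2.5, 37/14, 39/14, 41/14, 43/14, 45/14, 47/14.
f(2.5) = 24.75, f(37/14) = 5339/196, f(39/14) = 5851/196, f(41/14) = 6387/196, f(43/14) = 6947/196, f(45/14) = 7531/196, f(47/14) = 8139/196.
Sum = Δs · [f(2.5) + f(37/14) + f(39/14) + ...].
Sum ≈ 32.83163.

32.83163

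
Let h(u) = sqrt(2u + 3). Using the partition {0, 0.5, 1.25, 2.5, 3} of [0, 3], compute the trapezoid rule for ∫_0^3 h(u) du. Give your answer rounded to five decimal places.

Subinterval widths: 0.5, 0.75, 1.25, 0.5.
h(0) ≈ 1.73205, h(0.5) ≈ 2.00000, h(1.25) ≈ 2.34521, h(2.5) ≈ 2.82843, h(3) ≈ 3.00000.
On each subinterval the trapezoid contributes (Δu_i/2)·[h(u_{i-1}) + h(u_i)].
Sum ≈ 7.25309.

7.25309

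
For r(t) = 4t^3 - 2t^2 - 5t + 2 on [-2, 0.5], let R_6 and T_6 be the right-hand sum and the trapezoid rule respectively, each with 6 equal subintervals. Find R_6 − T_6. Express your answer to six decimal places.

R_6 ≈ -2.04571759.
T_6 ≈ -7.77488426.
R_6 − T_6 ≈ 5.729167.

5.729167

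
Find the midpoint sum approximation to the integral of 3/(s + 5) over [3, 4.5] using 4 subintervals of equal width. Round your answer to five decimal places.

Δs = (4.5 − 3)/4 = 0.375.
Midpoints: 3.1875, 3.5625, 3.9375, 4.3125.
f(3.1875) = 48/131, f(3.5625) = 48/137, f(3.9375) = 48/143, f(4.3125) = 48/149.
Sum = Δs · [f(3.1875) + f(3.5625) + f(3.9375) + f(4.3125)].
Sum ≈ 0.51547.

0.51547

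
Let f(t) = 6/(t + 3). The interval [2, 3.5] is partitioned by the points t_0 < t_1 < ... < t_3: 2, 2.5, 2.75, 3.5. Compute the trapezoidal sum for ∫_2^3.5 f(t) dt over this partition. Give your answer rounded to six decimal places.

Subinterval widths: 0.5, 0.25, 0.75.
f(2) = 1.2, f(2.5) = 12/11, f(2.75) = 24/23, f(3.5) = 12/13.
On each subinterval the trapezoid contributes (Δt_i/2)·[f(t_{i-1}) + f(t_i)].
Sum ≈ 1.576984.

1.576984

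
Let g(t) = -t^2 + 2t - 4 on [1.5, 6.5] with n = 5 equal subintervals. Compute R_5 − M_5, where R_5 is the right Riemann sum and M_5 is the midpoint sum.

R_5 = -86.25.
M_5 = -70.
R_5 − M_5 = -16.25.

-16.25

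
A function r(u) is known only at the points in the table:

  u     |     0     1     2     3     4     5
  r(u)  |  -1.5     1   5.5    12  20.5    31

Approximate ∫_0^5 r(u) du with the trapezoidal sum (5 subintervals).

53.75

Δu = 1.
T_5 = (1/2)·[(-1.5) + 2·1 + 2·5.5 + 2·12 + 2·20.5 + 31] = 53.75.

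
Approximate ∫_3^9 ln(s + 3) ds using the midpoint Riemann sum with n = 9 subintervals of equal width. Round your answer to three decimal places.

13.070

Δs = (9 − 3)/9 = 2/3.
Midpoints: 10/3, 4, 14/3, 16/3, 6, 20/3, 22/3, 8, 26/3.
f(10/3) ≈ 1.846, f(4) ≈ 1.946, f(14/3) ≈ 2.037, f(16/3) ≈ 2.120, f(6) ≈ 2.197, f(20/3) ≈ 2.269, f(22/3) ≈ 2.335, f(8) ≈ 2.398, f(26/3) ≈ 2.457.
Sum = Δs · [f(10/3) + f(4) + f(14/3) + ...].
Sum ≈ 13.070.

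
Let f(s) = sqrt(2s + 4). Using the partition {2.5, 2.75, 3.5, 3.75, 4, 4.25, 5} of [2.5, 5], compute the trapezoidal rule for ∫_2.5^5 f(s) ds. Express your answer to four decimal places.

Subinterval widths: 0.25, 0.75, 0.25, 0.25, 0.25, 0.75.
f(2.5) ≈ 3.0000, f(2.75) ≈ 3.0822, f(3.5) ≈ 3.3166, f(3.75) ≈ 3.3912, f(4) ≈ 3.4641, f(4.25) ≈ 3.5355, f(5) ≈ 3.7417.
On each subinterval the trapezoid contributes (Δs_i/2)·[f(s_{i-1}) + f(s_i)].
Sum ≈ 8.4591.

8.4591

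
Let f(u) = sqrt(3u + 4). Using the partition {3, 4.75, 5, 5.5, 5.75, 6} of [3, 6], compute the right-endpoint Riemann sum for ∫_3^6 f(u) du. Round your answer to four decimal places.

Subinterval widths: 1.75, 0.25, 0.5, 0.25, 0.25.
Right endpoints: 4.75, 5, 5.5, 5.75, 6.
f(4.75) ≈ 4.2720, f(5) ≈ 4.3589, f(5.5) ≈ 4.5277, f(5.75) ≈ 4.6098, f(6) ≈ 4.6904.
Sum = Σ Δu_i · f(u_i).
Sum ≈ 13.1546.

13.1546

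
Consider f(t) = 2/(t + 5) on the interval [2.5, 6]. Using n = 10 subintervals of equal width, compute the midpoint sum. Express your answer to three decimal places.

0.766

Δt = (6 − 2.5)/10 = 0.35.
Midpoints: 2.675, 3.025, 3.375, 3.725, 4.075, 4.425, 4.775, 5.125, 5.475, 5.825.
f(2.675) = 80/307, f(3.025) = 80/321, f(3.375) = 16/67, f(3.725) = 80/349, f(4.075) = 80/363, f(4.425) = 80/377, f(4.775) = 80/391, f(5.125) = 16/81, f(5.475) = 80/419, f(5.825) = 80/433.
Sum = Δt · [f(2.675) + f(3.025) + f(3.375) + ...].
Sum ≈ 0.766.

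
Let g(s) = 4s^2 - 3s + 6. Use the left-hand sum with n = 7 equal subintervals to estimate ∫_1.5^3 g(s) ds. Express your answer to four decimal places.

Δs = (3 − 1.5)/7 = 3/14.
Left endpoints: 1.5, 12/7, 27/14, 15/7, 33/14, 18/7, 39/14.
g(1.5) = 10.5, g(12/7) = 618/49, g(27/14) = 1479/98, g(15/7) = 879/49, g(33/14) = 2073/98, g(18/7) = 1212/49, g(39/14) = 2811/98.
Sum = Δs · [g(1.5) + g(12/7) + g(27/14) + ...].
Sum ≈ 28.0102.

28.0102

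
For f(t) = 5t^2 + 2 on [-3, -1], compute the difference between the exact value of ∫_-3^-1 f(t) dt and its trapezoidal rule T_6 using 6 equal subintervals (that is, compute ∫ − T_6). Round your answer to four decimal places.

-0.1852

Exact integral: ∫_-3^-1 f(t) dt ≈ 47.333333.
T_6 ≈ 47.518519.
Error ≈ 47.333333 − 47.518519 ≈ -0.1852.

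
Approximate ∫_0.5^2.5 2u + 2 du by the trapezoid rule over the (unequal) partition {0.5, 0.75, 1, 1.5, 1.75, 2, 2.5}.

10

Subinterval widths: 0.25, 0.25, 0.5, 0.25, 0.25, 0.5.
f(0.5) = 3, f(0.75) = 3.5, f(1) = 4, f(1.5) = 5, f(1.75) = 5.5, f(2) = 6, f(2.5) = 7.
On each subinterval the trapezoid contributes (Δu_i/2)·[f(u_{i-1}) + f(u_i)].
Sum = 10.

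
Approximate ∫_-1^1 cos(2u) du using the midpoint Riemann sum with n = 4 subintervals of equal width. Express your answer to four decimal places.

Δu = (1 − (-1))/4 = 0.5.
Midpoints: -0.75, -0.25, 0.25, 0.75.
f(-0.75) ≈ 0.0707, f(-0.25) ≈ 0.8776, f(0.25) ≈ 0.8776, f(0.75) ≈ 0.0707.
Sum = Δu · [f(-0.75) + f(-0.25) + f(0.25) + f(0.75)].
Sum ≈ 0.9483.

0.9483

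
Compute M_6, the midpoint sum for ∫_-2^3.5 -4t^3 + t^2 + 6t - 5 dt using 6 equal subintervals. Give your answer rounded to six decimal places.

Δt = (3.5 − (-2))/6 = 11/12.
Midpoints: -37/24, -0.625, 7/24, 29/24, 2.125, 73/24.
f(-37/24) = 9619/3456, f(-0.625) = -7.3828125, f(7/24) = -11281/3456, f(29/24) = -11567/3456, f(2.125) = -26.1171875, f(73/24) = -311251/3456.
Sum = Δt · [f(-37/24) + f(-0.625) + f(7/24) + ...].
Sum ≈ -116.773148.

-116.773148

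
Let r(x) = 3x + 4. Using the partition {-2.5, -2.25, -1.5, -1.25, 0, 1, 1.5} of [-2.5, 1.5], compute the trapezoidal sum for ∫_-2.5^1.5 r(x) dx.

Subinterval widths: 0.25, 0.75, 0.25, 1.25, 1, 0.5.
r(-2.5) = -3.5, r(-2.25) = -2.75, r(-1.5) = -0.5, r(-1.25) = 0.25, r(0) = 4, r(1) = 7, r(1.5) = 8.5.
On each subinterval the trapezoid contributes (Δx_i/2)·[r(x_{i-1}) + r(x_i)].
Sum = 10.

10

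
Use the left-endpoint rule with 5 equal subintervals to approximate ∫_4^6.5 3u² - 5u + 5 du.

Δu = (6.5 − 4)/5 = 0.5.
Left endpoints: 4, 4.5, 5, 5.5, 6.
f(4) = 33, f(4.5) = 43.25, f(5) = 55, f(5.5) = 68.25, f(6) = 83.
Sum = Δu · [f(4) + f(4.5) + f(5) + f(5.5) + f(6)].
Sum = 141.25.

141.25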